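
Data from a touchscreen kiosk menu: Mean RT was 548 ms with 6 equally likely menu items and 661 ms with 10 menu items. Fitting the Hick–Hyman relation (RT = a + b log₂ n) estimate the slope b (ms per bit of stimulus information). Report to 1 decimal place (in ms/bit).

153.3 ms/bit

The slope on a log₂ axis is (661 − 548) / (3.3219 − 2.5850) = 153.331 ms/bit.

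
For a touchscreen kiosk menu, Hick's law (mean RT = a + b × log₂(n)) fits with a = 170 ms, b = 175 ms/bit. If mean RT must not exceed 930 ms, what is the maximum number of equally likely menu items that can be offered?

20

Information budget: (930 − 170)/175 = 4.3429 bits, so n ≤ 2^4.3429 = 20.292 → at most 20.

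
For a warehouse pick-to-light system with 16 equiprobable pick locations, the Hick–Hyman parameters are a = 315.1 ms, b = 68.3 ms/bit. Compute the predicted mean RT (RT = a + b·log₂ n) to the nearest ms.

log₂(16) = 4 bits, so RT = 315.1 + 68.3 × 4 ≈ 588.300 ms.

588 ms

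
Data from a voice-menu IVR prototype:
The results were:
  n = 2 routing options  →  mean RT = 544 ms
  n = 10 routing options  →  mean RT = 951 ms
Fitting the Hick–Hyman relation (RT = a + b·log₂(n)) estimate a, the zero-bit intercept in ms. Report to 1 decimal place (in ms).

b = (RT₂ − RT₁)/(log₂ n₂ − log₂ n₁) = (951 − 544)/(3.3219 − 1) = 175.285 ms/bit.
Intercept: a = 544 − 175.285·log₂(2) = 368.715 ms.

368.7 ms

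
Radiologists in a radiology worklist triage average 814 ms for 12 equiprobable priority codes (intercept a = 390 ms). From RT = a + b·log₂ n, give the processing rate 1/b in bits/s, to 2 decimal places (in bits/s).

8.46 bits/s

b = (814 − 390)/log₂ 12 = 424/3.5850 = 118.272 ms per bit = 0.11827 s/bit; the reciprocal is 8.455 bits/s.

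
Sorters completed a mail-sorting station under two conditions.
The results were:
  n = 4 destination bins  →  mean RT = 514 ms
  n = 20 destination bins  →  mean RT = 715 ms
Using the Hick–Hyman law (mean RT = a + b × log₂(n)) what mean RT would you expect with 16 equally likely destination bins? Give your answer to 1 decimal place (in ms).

With log₂ n on the abscissa the relation is linear; from the two conditions:
  b = (715 − 514) / (log₂ 20 − log₂ 4) = 201 / (4.3219 − 2) = 86.566 ms/bit
  a = 514 − 86.566 × 2 = 340.868 ms
Then RT(16) = 340.868 + 86.566 × log₂ 16 = 340.868 + 86.566 × 4 ≈ 687.132 ms.

687.1 ms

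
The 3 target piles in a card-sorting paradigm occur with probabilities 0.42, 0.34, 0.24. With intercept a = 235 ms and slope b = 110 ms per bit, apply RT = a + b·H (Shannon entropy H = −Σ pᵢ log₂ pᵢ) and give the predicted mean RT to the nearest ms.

H = 0.42·log₂(1/0.42) + 0.34·log₂(1/0.34) + 0.24·log₂(1/0.24) = 1.5490 bits.
RT = 235 + 110 × 1.5490 = 405.38 ms.

405 ms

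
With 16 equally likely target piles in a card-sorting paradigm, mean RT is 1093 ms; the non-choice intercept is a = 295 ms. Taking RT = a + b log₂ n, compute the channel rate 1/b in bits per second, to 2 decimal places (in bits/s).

Choice component = 1093 − 295 = 798 ms over log₂(16) = 4 bits.
b = 798 / 4 = 199.500 ms/bit, so 1/b = 5.013 bits/s.

5.01 bits/s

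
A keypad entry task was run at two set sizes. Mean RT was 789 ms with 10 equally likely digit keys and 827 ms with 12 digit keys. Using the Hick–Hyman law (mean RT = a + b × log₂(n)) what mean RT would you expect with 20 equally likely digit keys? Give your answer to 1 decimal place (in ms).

933.5 ms

Fit slope and intercept:
  b = (827 − 789) / (log₂ 12 − log₂ 10) = 38 / (3.5850 − 3.3219) = 144.468 ms/bit
  a = 789 − 144.468 × 3.3219 = 309.088 ms
Then RT(20) = 309.088 + 144.468 × log₂ 20 = 309.088 + 144.468 × 4.3219 ≈ 933.468 ms.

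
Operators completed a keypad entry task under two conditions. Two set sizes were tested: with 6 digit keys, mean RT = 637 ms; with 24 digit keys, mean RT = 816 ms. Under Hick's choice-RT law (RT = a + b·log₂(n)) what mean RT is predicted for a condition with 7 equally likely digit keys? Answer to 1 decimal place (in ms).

With log₂ n on the abscissa the relation is linear; from the two conditions:
  b = (816 − 637) / (log₂ 24 − log₂ 6) = 179 / (4.5850 − 2.5850) = 89.500 ms/bit
  a = 637 − 89.500 × 2.5850 = 405.646 ms
Then RT(7) = 405.646 + 89.500 × log₂ 7 = 405.646 + 89.500 × 2.8074 ≈ 656.904 ms.

656.9 ms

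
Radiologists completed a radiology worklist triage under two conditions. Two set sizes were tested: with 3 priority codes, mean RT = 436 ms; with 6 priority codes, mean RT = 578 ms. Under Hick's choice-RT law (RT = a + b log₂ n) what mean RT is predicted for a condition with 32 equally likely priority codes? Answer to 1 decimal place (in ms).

Solve the two-equation system in a and b:
  b = (578 − 436) / (log₂ 6 − log₂ 3) = 142 / (2.5850 − 1.5850) = 142.000 ms/bit
  a = 436 − 142.000 × 1.5850 = 210.935 ms
Then RT(32) = 210.935 + 142.000 × log₂ 32 = 210.935 + 142.000 × 5 ≈ 920.935 ms.

920.9 ms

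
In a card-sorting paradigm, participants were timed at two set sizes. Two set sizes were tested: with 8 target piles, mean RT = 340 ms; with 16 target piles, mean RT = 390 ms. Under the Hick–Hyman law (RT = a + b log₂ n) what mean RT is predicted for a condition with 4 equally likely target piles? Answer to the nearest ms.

290 ms

Fit slope and intercept:
  b = (390 − 340) / (log₂ 16 − log₂ 8) = 50 / (4 − 3) = 50 ms/bit
  a = 340 − 50 × 3 = 190 ms
Then RT(4) = 190 + 50 × log₂ 4 = 190 + 50 × 2 ≈ 290.000 ms.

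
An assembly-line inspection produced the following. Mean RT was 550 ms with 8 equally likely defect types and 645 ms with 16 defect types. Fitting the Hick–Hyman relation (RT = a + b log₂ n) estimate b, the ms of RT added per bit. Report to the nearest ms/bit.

95 ms/bit

The slope on a log₂ axis is (645 − 550) / (4 − 3) = 95 ms/bit.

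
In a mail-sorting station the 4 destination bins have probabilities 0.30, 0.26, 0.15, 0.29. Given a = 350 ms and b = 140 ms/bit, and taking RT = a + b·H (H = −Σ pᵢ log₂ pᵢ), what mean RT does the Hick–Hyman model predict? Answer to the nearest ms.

624 ms

H = 0.30·log₂(1/0.30) + 0.26·log₂(1/0.26) + 0.15·log₂(1/0.15) + 0.29·log₂(1/0.29) = 1.9548 bits.
RT = 350 + 140 × 1.9548 = 623.68 ms.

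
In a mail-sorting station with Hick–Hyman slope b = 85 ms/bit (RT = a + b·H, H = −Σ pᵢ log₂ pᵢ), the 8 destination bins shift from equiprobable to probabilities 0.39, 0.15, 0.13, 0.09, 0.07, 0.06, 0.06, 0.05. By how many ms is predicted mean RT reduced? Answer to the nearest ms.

Equiprobable entropy H₀ = log₂ 8 = 3.0000 bits.
Skewed entropy H = −Σ pᵢ log₂ pᵢ = 2.6074 bits.
ΔRT = b·(H₀ − H) = 85 × 0.3926 = 33.37 ms.

33 ms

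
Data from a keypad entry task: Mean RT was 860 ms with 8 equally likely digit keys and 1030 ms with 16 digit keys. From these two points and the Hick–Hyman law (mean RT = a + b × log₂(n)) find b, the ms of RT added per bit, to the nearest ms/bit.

The slope on a log₂ axis is (1030 − 860) / (4 − 3) = 170 ms/bit.

170 ms/bit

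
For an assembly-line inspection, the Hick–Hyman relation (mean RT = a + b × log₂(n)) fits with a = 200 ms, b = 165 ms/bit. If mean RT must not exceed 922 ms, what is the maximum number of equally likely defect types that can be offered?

Set 200 + 165·log₂ n ≤ 922 → log₂ n ≤ (922 − 200)/165 = 4.3758.
So n ≤ 2^4.3758 = 20.760; the largest integer n is 20.

20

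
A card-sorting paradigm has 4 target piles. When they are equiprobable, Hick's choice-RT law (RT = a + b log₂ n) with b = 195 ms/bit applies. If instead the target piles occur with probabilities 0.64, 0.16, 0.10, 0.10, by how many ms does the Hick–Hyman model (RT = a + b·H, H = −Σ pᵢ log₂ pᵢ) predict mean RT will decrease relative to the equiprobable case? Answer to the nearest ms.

98 ms

The RT saving is b·ΔH. Equiprobable H₀ = log₂(4) = 2.0000 bits; with the given probabilities H = 1.4995 bits.
b·(H₀ − H) = 195 × (2.0000 − 1.4995) = 97.60 ms.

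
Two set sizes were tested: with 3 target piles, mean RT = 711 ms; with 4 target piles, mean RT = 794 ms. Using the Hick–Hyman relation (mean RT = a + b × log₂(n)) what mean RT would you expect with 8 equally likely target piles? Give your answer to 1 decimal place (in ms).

994.0 ms

RT is linear in log₂ n, so two points fix the line:
  b = (794 − 711) / (log₂ 4 − log₂ 3) = 83 / (2 − 1.5850) = 199.982 ms/bit
  a = 711 − 199.982 × 1.5850 = 394.036 ms
Then RT(8) = 394.036 + 199.982 × log₂ 8 = 394.036 + 199.982 × 3 ≈ 993.982 ms.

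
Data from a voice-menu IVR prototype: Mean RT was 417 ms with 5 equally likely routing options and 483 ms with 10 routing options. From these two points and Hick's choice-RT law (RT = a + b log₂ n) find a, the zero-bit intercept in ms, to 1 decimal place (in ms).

263.8 ms

Slope: b = (483 − 417) / (log₂ 10 − log₂ 5) = 66/1.0000 = 66.000 ms/bit.
Intercept: a = 417 − 66.000·log₂(5) = 263.753 ms.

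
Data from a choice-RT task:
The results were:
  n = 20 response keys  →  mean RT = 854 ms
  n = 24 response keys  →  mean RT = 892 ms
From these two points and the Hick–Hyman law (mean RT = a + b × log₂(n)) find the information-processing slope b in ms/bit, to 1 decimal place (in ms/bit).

Slope: b = (892 − 854) / (log₂ 24 − log₂ 20) = 38/0.2630 = 144.468 ms/bit.

144.5 ms/bit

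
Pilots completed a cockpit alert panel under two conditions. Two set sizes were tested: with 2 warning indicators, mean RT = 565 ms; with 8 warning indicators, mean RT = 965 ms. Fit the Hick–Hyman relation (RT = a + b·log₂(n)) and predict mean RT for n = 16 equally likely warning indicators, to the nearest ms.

1165 ms

With log₂ n on the abscissa the relation is linear; from the two conditions:
  b = (965 − 565) / (log₂ 8 − log₂ 2) = 400 / (3 − 1) = 200 ms/bit
  a = 565 − 200 × 1 = 365 ms
Then RT(16) = 365 + 200 × log₂ 16 = 365 + 200 × 4 ≈ 1165.000 ms.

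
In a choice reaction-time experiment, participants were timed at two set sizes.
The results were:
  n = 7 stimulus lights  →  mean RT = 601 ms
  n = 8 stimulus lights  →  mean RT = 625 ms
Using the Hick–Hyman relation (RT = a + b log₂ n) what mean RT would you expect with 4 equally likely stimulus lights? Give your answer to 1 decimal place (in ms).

RT is linear in log₂ n, so two points fix the line:
  b = (625 − 601) / (log₂ 8 − log₂ 7) = 24 / (3 − 2.8074) = 124.581 ms/bit
  a = 601 − 124.581 × 2.8074 = 251.256 ms
Then RT(4) = 251.256 + 124.581 × log₂ 4 = 251.256 + 124.581 × 2 ≈ 500.419 ms.

500.4 ms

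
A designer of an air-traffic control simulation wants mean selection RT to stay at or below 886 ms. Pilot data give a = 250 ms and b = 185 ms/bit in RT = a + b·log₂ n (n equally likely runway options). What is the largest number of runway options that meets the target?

185·log₂ n ≤ 886 − 250 = 636, giving log₂ n ≤ 3.4378 and n ≤ 10.837. The largest whole number is 10.

10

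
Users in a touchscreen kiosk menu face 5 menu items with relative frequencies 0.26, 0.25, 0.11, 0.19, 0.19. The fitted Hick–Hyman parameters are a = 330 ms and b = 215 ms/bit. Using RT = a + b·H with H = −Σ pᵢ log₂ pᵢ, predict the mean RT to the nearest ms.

817 ms

Entropy contributions −pᵢ log₂ pᵢ: 0.5053, 0.5000, 0.3503, 0.4552, 0.4552; sum H = 2.2660 bits.
RT = a + bH = 330 + 215·2.2660 = 817.20 ms.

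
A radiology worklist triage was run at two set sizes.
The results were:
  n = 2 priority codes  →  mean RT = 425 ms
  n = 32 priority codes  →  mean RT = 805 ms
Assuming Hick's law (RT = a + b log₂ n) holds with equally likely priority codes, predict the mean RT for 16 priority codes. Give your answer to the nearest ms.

Fit slope and intercept:
  b = (805 − 425) / (log₂ 32 − log₂ 2) = 380 / (5 − 1) = 95 ms/bit
  a = 425 − 95 × 1 = 330 ms
Then RT(16) = 330 + 95 × log₂ 16 = 330 + 95 × 4 ≈ 710.000 ms.

710 ms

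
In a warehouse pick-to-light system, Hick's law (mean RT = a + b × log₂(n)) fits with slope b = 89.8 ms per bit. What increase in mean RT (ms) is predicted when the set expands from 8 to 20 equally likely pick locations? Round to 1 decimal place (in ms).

Only the slope matters, since a is common to both: ΔRT = b·log₂(n₂/n₁).
log₂(20) − log₂(8) = 4.3219 − 3 = 1.3219.
ΔRT = 89.8 × 1.3219 = 118.709 ms.

118.7 ms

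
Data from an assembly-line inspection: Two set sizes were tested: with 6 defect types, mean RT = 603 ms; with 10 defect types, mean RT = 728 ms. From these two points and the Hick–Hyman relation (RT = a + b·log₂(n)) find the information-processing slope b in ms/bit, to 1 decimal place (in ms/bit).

b = (RT₂ − RT₁)/(log₂ n₂ − log₂ n₁) = (728 − 603)/(3.3219 − 2.5850) = 169.614 ms/bit.

169.6 ms/bit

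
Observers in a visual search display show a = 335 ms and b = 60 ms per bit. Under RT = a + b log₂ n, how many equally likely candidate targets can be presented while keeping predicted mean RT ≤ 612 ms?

Set 335 + 60·log₂ n ≤ 612 → log₂ n ≤ (612 − 335)/60 = 4.6167.
So n ≤ 2^4.6167 = 24.533; the largest integer n is 24.

24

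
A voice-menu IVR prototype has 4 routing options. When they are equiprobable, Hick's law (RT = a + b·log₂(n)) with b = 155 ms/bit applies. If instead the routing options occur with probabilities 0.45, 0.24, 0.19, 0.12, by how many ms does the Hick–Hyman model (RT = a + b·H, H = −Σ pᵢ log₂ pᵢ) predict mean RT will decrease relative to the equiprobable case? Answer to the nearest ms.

Equiprobable entropy H₀ = log₂ 4 = 2.0000 bits.
Skewed entropy H = −Σ pᵢ log₂ pᵢ = 1.8348 bits.
ΔRT = b·(H₀ − H) = 155 × 0.1652 = 25.60 ms.

26 ms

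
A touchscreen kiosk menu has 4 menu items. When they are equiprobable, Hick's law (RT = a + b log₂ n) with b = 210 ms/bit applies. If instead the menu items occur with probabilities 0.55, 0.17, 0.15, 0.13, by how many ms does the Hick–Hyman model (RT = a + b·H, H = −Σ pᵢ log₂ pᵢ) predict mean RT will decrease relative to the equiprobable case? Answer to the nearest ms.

63 ms

The RT saving is b·ΔH. Equiprobable H₀ = log₂(4) = 2.0000 bits; with the given probabilities H = 1.7021 bits.
b·(H₀ − H) = 210 × (2.0000 − 1.7021) = 62.55 ms.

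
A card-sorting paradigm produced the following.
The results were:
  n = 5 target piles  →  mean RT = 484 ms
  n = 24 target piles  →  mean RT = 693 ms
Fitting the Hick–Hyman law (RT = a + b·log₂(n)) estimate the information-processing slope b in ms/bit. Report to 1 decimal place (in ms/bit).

b = (RT₂ − RT₁)/(log₂ n₂ − log₂ n₁) = (693 − 484)/(4.5850 − 2.3219) = 92.354 ms/bit.

92.4 ms/bit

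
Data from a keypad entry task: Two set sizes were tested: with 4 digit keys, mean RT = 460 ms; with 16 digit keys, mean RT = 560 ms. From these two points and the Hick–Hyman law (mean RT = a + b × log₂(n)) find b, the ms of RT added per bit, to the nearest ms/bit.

b = (RT₂ − RT₁)/(log₂ n₂ − log₂ n₁) = (560 − 460)/(4 − 2) = 50 ms/bit.

50 ms/bit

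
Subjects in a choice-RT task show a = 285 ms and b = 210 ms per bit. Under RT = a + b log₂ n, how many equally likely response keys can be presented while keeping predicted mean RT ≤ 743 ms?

4

Information budget: (743 − 285)/210 = 2.1810 bits, so n ≤ 2^2.1810 = 4.535 → at most 4.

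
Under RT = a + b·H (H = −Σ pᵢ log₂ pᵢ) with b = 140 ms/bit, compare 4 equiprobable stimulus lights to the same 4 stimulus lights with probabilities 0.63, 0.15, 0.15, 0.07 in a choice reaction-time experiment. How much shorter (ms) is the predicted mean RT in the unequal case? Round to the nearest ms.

The RT saving is b·ΔH. Equiprobable H₀ = log₂(4) = 2.0000 bits; with the given probabilities H = 1.5096 bits.
b·(H₀ − H) = 140 × (2.0000 − 1.5096) = 68.66 ms.

69 ms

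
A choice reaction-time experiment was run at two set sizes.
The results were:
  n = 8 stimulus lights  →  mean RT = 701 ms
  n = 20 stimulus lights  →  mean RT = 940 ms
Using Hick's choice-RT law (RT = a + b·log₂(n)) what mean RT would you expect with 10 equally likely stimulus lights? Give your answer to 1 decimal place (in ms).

759.2 ms

Solve the two-equation system in a and b:
  b = (940 − 701) / (log₂ 20 − log₂ 8) = 239 / (4.3219 − 3) = 180.797 ms/bit
  a = 701 − 180.797 × 3 = 158.610 ms
Then RT(10) = 158.610 + 180.797 × log₂ 10 = 158.610 + 180.797 × 3.3219 ≈ 759.203 ms.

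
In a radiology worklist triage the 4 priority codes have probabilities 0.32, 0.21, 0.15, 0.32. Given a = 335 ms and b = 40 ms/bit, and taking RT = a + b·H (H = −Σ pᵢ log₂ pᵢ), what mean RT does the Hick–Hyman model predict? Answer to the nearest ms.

H = 0.32·log₂(1/0.32) + 0.21·log₂(1/0.21) + 0.15·log₂(1/0.15) + 0.32·log₂(1/0.32) = 1.9354 bits.
RT = 335 + 40 × 1.9354 = 412.42 ms.

412 ms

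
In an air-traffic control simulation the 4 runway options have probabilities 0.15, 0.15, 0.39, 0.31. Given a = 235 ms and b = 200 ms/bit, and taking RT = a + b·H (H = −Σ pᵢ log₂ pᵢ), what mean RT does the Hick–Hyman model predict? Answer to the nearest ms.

Entropy contributions −pᵢ log₂ pᵢ: 0.4105, 0.4105, 0.5298, 0.5238; sum H = 1.8747 bits.
RT = a + bH = 235 + 200·1.8747 = 609.94 ms.

610 ms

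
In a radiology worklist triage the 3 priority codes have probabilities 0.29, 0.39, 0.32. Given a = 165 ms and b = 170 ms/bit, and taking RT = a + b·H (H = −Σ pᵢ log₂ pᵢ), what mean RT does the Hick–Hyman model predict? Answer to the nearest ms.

Entropy contributions −pᵢ log₂ pᵢ: 0.5179, 0.5298, 0.5260; sum H = 1.5737 bits.
RT = a + bH = 165 + 170·1.5737 = 432.53 ms.

433 ms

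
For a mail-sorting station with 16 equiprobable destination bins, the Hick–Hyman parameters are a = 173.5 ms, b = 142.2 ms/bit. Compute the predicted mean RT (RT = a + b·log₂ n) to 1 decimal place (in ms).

742.3 ms

log₂(16) = 4 bits, so RT = 173.5 + 142.2 × 4 ≈ 742.300 ms.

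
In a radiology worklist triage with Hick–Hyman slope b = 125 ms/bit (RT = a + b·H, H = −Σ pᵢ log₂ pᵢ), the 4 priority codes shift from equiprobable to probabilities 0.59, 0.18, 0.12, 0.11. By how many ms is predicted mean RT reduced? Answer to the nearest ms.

The RT saving is b·ΔH. Equiprobable H₀ = log₂(4) = 2.0000 bits; with the given probabilities H = 1.6118 bits.
b·(H₀ − H) = 125 × (2.0000 − 1.6118) = 48.53 ms.

49 ms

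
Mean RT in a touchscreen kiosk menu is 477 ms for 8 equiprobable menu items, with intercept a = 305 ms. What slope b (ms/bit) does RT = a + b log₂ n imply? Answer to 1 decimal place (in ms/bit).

log₂(8) = 3 bits.
b = (RT − a)/log₂ n = (477 − 305) / 3 = 57.333 ms/bit.

57.3 ms/bit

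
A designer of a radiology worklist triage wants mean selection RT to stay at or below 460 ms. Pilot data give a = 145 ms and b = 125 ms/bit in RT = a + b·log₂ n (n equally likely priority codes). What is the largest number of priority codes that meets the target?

5

Information budget: (460 − 145)/125 = 2.5200 bits, so n ≤ 2^2.5200 = 5.736 → at most 5.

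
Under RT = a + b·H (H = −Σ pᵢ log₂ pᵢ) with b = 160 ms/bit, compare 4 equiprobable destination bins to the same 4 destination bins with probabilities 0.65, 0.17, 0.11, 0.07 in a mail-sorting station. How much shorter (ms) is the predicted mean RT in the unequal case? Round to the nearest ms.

87 ms

Equiprobable entropy H₀ = log₂ 4 = 2.0000 bits.
Skewed entropy H = −Σ pᵢ log₂ pᵢ = 1.4574 bits.
ΔRT = b·(H₀ − H) = 160 × 0.5426 = 86.82 ms.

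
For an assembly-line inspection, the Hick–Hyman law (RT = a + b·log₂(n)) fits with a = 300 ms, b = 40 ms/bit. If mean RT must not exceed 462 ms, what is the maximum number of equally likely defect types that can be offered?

Set 300 + 40·log₂ n ≤ 462 → log₂ n ≤ (462 − 300)/40 = 4.0500.
So n ≤ 2^4.0500 = 16.564; the largest integer n is 16.

16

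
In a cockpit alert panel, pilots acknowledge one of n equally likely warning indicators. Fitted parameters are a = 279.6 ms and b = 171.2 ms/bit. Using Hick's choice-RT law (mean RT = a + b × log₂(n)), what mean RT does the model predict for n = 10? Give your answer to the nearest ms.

848 ms

log₂(10) = 3.3219 bits, so RT = 279.6 + 171.2 × 3.3219 ≈ 848.314 ms.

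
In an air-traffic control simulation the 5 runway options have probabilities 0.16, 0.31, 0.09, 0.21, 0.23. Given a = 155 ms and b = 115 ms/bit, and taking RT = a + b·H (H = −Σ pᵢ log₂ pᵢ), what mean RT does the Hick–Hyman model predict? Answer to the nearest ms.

Entropy contributions −pᵢ log₂ pᵢ: 0.4230, 0.5238, 0.3127, 0.4728, 0.4877; sum H = 2.2200 bits.
RT = a + bH = 155 + 115·2.2200 = 410.29 ms.

410 ms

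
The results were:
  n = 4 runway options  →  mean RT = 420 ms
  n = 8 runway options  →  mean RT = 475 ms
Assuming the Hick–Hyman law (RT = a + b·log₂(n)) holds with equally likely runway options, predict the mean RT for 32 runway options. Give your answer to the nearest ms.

585 ms

With log₂ n on the abscissa the relation is linear; from the two conditions:
  b = (475 − 420) / (log₂ 8 − log₂ 4) = 55 / (3 − 2) = 55 ms/bit
  a = 420 − 55 × 2 = 310 ms
Then RT(32) = 310 + 55 × log₂ 32 = 310 + 55 × 5 ≈ 585.000 ms.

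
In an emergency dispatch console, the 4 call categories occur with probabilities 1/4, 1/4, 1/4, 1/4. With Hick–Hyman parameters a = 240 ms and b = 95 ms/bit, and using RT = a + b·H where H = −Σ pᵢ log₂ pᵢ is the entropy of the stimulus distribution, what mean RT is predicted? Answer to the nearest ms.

430 ms

Each term −pᵢ log₂ pᵢ: 0.25·2 + 0.25·2 + 0.25·2 + 0.25·2; summed, H = 2.000 bits.
Mean RT = a + bH = 240 + 95·2.000 = 430.00 ms.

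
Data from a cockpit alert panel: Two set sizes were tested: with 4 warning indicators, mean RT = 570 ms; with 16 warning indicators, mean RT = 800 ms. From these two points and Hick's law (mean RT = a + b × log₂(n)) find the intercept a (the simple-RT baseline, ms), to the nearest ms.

b = (RT₂ − RT₁)/(log₂ n₂ − log₂ n₁) = (800 − 570)/(4 − 2) = 115 ms/bit.
Intercept: a = 570 − 115·log₂(4) = 340.000 ms.

340 ms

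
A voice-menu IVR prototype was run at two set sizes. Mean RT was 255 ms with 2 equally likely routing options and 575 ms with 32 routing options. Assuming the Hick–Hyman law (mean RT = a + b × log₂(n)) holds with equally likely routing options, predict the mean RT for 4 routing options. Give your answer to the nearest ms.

Fit slope and intercept:
  b = (575 − 255) / (log₂ 32 − log₂ 2) = 320 / (5 − 1) = 80 ms/bit
  a = 255 − 80 × 1 = 175 ms
Then RT(4) = 175 + 80 × log₂ 4 = 175 + 80 × 2 ≈ 335.000 ms.

335 ms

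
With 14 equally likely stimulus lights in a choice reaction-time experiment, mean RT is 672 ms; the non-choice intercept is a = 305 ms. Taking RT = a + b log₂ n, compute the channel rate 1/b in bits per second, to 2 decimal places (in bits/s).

Choice component = 672 − 305 = 367 ms over log₂(14) = 3.8074 bits.
b = 367 / 3.8074 = 96.392 ms/bit, so 1/b = 10.374 bits/s.

10.37 bits/s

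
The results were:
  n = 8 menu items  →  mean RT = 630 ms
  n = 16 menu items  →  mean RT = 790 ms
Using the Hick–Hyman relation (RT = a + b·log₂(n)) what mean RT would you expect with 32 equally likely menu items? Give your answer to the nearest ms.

950 ms

With log₂ n on the abscissa the relation is linear; from the two conditions:
  b = (790 − 630) / (log₂ 16 − log₂ 8) = 160 / (4 − 3) = 160 ms/bit
  a = 630 − 160 × 3 = 150 ms
Then RT(32) = 150 + 160 × log₂ 32 = 150 + 160 × 5 ≈ 950.000 ms.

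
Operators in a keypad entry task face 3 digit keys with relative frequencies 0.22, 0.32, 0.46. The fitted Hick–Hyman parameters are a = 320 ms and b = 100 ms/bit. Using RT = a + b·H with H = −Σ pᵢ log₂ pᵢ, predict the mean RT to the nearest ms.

472 ms

Entropy contributions −pᵢ log₂ pᵢ: 0.4806, 0.5260, 0.5153; sum H = 1.5219 bits.
RT = a + bH = 320 + 100·1.5219 = 472.19 ms.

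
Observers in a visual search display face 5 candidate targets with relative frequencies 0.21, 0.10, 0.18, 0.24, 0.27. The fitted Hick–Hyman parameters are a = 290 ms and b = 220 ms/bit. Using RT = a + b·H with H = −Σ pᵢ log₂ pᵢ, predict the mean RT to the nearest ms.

786 ms

Entropy contributions −pᵢ log₂ pᵢ: 0.4728, 0.3322, 0.4453, 0.4941, 0.5100; sum H = 2.2545 bits.
RT = a + bH = 290 + 220·2.2545 = 785.99 ms.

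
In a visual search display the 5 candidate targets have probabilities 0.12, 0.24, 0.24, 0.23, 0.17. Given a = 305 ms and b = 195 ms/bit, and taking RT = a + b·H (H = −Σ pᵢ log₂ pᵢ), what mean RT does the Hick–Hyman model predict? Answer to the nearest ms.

749 ms

Entropy contributions −pᵢ log₂ pᵢ: 0.3671, 0.4941, 0.4941, 0.4877, 0.4346; sum H = 2.2776 bits.
RT = a + bH = 305 + 195·2.2776 = 749.13 ms.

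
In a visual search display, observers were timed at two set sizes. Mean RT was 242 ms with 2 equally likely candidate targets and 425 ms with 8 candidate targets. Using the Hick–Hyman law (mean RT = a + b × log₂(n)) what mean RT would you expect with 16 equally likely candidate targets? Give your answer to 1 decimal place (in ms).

RT is linear in log₂ n, so two points fix the line:
  b = (425 − 242) / (log₂ 8 − log₂ 2) = 183 / (3 − 1) = 91.500 ms/bit
  a = 242 − 91.500 × 1 = 150.500 ms
Then RT(16) = 150.500 + 91.500 × log₂ 16 = 150.500 + 91.500 × 4 ≈ 516.500 ms.

516.5 ms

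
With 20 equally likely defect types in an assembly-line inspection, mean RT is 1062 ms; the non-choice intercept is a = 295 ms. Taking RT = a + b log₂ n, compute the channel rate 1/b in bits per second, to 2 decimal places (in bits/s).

Choice component = 1062 − 295 = 767 ms over log₂(20) = 4.3219 bits.
b = 767 / 4.3219 = 177.467 ms/bit, so 1/b = 5.635 bits/s.

5.63 bits/s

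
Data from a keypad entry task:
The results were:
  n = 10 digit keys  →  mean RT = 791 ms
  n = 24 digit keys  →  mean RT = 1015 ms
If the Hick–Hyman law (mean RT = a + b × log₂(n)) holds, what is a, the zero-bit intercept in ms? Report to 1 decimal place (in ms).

201.9 ms

The slope on a log₂ axis is (1015 − 791) / (4.5850 − 3.3219) = 177.351 ms/bit.
Intercept: a = 791 − 177.351·log₂(10) = 201.854 ms.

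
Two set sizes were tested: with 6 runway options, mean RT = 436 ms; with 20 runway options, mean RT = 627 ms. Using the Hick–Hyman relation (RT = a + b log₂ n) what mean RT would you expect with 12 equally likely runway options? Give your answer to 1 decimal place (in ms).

Solve the two-equation system in a and b:
  b = (627 − 436) / (log₂ 20 − log₂ 6) = 191 / (4.3219 − 2.5850) = 109.962 ms/bit
  a = 436 − 109.962 × 2.5850 = 151.753 ms
Then RT(12) = 151.753 + 109.962 × log₂ 12 = 151.753 + 109.962 × 3.5850 ≈ 545.962 ms.

546.0 ms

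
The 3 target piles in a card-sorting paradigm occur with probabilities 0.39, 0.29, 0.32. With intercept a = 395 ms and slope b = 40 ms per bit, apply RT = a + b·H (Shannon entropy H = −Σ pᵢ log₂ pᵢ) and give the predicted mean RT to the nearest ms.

Entropy contributions −pᵢ log₂ pᵢ: 0.5298, 0.5179, 0.5260; sum H = 1.5737 bits.
RT = a + bH = 395 + 40·1.5737 = 457.95 ms.

458 ms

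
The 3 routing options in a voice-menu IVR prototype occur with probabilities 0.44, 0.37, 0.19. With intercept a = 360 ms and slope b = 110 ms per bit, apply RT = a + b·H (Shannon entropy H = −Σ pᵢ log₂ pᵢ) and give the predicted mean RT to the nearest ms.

526 ms

Entropy contributions −pᵢ log₂ pᵢ: 0.5211, 0.5307, 0.4552; sum H = 1.5071 bits.
RT = a + bH = 360 + 110·1.5071 = 525.78 ms.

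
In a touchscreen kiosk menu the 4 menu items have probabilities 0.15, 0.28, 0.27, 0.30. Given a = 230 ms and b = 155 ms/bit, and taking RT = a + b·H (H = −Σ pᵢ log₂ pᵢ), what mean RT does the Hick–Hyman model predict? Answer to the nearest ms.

Entropy contributions −pᵢ log₂ pᵢ: 0.4105, 0.5142, 0.5100, 0.5211; sum H = 1.9559 bits.
RT = a + bH = 230 + 155·1.9559 = 533.16 ms.

533 ms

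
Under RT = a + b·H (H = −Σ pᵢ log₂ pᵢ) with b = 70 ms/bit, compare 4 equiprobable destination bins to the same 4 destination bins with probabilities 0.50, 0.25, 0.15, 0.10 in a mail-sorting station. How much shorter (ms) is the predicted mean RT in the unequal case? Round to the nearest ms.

18 ms

The RT saving is b·ΔH. Equiprobable H₀ = log₂(4) = 2.0000 bits; with the given probabilities H = 1.7427 bits.
b·(H₀ − H) = 70 × (2.0000 − 1.7427) = 18.01 ms.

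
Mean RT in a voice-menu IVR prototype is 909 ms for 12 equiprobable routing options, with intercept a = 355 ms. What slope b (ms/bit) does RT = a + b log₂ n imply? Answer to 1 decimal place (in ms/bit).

12 alternatives carry log₂ 12 = 3.5850 bits; the choice cost is 909 − 355 = 554 ms, so b = 554/3.5850 = 154.534 ms/bit.

154.5 ms/bit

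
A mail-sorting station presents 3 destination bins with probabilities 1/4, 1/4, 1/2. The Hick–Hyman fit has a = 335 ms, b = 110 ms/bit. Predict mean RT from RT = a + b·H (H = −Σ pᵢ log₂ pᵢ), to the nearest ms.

500 ms

H = −Σ pᵢ log₂ pᵢ = 0.25·2 + 0.25·2 + 0.5·1 = 1.500 bits.
RT = 335 + 110 × 1.500 = 500.00 ms.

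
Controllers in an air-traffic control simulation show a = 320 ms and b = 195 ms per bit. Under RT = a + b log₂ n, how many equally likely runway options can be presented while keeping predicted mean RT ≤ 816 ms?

Information budget: (816 − 320)/195 = 2.5436 bits, so n ≤ 2^2.5436 = 5.830 → at most 5.

5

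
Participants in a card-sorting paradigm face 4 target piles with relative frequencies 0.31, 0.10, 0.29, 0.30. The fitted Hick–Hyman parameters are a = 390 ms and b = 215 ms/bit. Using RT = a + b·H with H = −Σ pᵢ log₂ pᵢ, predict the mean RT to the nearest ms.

797 ms

Entropy contributions −pᵢ log₂ pᵢ: 0.5238, 0.3322, 0.5179, 0.5211; sum H = 1.8950 bits.
RT = a + bH = 390 + 215·1.8950 = 797.42 ms.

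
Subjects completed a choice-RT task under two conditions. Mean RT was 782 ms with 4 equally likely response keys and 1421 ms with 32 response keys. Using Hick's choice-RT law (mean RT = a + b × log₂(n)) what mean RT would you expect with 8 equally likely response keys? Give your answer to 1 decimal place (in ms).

995.0 ms

With log₂ n on the abscissa the relation is linear; from the two conditions:
  b = (1421 − 782) / (log₂ 32 − log₂ 4) = 639 / (5 − 2) = 213.000 ms/bit
  a = 782 − 213.000 × 2 = 356.000 ms
Then RT(8) = 356.000 + 213.000 × log₂ 8 = 356.000 + 213.000 × 3 ≈ 995.000 ms.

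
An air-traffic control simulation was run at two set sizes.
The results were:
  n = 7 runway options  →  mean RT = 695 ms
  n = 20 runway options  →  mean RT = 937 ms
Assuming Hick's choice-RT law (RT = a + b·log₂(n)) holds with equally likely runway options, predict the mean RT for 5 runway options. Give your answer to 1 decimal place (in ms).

Fit slope and intercept:
  b = (937 − 695) / (log₂ 20 − log₂ 7) = 242 / (4.3219 − 2.8074) = 159.781 ms/bit
  a = 695 − 159.781 × 2.8074 = 246.438 ms
Then RT(5) = 246.438 + 159.781 × log₂ 5 = 246.438 + 159.781 × 2.3219 ≈ 617.438 ms.

617.4 ms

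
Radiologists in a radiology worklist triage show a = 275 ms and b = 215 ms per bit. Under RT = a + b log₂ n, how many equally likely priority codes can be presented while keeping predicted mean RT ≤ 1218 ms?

20

Information budget: (1218 − 275)/215 = 4.3860 bits, so n ≤ 2^4.3860 = 20.909 → at most 20.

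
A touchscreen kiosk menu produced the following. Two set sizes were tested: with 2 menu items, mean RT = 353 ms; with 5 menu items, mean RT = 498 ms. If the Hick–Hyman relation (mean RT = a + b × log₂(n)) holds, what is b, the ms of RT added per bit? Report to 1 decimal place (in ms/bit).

109.7 ms/bit

b = (RT₂ − RT₁)/(log₂ n₂ − log₂ n₁) = (498 − 353)/(2.3219 − 1) = 109.688 ms/bit.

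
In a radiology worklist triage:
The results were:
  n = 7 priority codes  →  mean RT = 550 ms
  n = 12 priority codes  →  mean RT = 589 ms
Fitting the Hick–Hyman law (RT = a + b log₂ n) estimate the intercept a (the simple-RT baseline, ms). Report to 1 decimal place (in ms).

The slope on a log₂ axis is (589 − 550) / (3.5850 − 2.8074) = 50.154 ms/bit.
a = RT₁ − b·log₂ n₁ = 550 − 50.154 × 2.8074 = 409.200 ms.

409.2 ms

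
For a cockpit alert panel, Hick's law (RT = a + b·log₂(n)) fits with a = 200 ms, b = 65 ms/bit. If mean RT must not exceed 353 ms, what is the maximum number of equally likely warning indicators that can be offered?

65·log₂ n ≤ 353 − 200 = 153, giving log₂ n ≤ 2.3538 and n ≤ 5.112. The largest whole number is 5.

5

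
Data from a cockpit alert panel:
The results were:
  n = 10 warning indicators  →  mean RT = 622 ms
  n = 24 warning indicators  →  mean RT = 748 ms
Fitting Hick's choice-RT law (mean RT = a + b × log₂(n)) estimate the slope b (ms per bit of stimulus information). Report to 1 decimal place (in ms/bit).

Slope: b = (748 − 622) / (log₂ 24 − log₂ 10) = 126/1.2630 = 99.760 ms/bit.

99.8 ms/bit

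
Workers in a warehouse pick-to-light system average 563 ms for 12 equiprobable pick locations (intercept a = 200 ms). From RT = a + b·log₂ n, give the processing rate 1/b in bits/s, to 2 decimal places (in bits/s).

9.88 bits/s

Choice component = 563 − 200 = 363 ms over log₂(12) = 3.5850 bits.
b = 363 / 3.5850 = 101.256 ms/bit, so 1/b = 9.876 bits/s.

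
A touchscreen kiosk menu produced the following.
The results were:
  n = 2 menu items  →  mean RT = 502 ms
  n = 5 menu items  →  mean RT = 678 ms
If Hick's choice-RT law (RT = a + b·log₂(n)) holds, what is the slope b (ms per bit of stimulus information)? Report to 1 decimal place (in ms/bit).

133.1 ms/bit

b = (RT₂ − RT₁)/(log₂ n₂ − log₂ n₁) = (678 − 502)/(2.3219 − 1) = 133.139 ms/bit.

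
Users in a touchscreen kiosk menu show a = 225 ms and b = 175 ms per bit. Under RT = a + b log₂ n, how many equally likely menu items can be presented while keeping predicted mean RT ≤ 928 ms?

175·log₂ n ≤ 928 − 225 = 703, giving log₂ n ≤ 4.0171 and n ≤ 16.191. The largest whole number is 16.

16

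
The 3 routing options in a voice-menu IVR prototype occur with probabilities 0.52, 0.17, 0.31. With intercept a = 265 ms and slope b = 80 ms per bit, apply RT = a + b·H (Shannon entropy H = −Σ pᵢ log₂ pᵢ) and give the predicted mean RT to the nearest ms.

381 ms

H = 0.52·log₂(1/0.52) + 0.17·log₂(1/0.17) + 0.31·log₂(1/0.31) = 1.4490 bits.
RT = 265 + 80 × 1.4490 = 380.92 ms.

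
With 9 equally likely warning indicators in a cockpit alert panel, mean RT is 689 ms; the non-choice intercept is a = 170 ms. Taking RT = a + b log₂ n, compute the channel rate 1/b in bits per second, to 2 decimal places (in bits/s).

6.11 bits/s

b = (689 − 170)/log₂ 9 = 519/3.1699 = 163.726 ms per bit = 0.16373 s/bit; the reciprocal is 6.108 bits/s.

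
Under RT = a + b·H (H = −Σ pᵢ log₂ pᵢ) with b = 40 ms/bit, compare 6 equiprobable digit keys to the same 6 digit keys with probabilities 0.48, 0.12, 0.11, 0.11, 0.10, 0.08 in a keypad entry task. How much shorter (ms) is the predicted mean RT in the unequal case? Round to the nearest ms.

15 ms

The RT saving is b·ΔH. Equiprobable H₀ = log₂(6) = 2.5850 bits; with the given probabilities H = 2.1996 bits.
b·(H₀ − H) = 40 × (2.5850 − 2.1996) = 15.41 ms.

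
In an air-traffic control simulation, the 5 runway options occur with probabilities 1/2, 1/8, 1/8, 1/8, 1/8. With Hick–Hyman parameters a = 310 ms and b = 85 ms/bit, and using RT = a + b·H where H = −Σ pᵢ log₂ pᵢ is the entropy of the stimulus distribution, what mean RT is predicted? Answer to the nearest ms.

480 ms

H = −Σ pᵢ log₂ pᵢ = 0.5·1 + 0.125·3 + 0.125·3 + 0.125·3 + 0.125·3 = 2.000 bits.
RT = 310 + 85 × 2.000 = 480.00 ms.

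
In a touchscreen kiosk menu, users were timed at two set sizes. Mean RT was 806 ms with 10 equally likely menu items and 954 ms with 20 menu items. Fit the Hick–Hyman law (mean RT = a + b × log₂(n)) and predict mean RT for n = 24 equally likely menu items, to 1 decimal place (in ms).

992.9 ms

Fit slope and intercept:
  b = (954 − 806) / (log₂ 20 − log₂ 10) = 148 / (4.3219 − 3.3219) = 148.000 ms/bit
  a = 806 − 148.000 × 3.3219 = 314.355 ms
Then RT(24) = 314.355 + 148.000 × log₂ 24 = 314.355 + 148.000 × 4.5850 ≈ 992.929 ms.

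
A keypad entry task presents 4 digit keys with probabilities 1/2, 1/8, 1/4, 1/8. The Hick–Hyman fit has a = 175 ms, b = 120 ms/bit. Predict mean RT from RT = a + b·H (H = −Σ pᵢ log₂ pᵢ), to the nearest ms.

385 ms

H = −Σ pᵢ log₂ pᵢ = 0.5·1 + 0.125·3 + 0.25·2 + 0.125·3 = 1.750 bits.
RT = 175 + 120 × 1.750 = 385.00 ms.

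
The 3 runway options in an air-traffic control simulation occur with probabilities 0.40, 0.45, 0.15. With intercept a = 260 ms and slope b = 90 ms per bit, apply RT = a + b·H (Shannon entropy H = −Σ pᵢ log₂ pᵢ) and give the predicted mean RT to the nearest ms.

391 ms

Entropy contributions −pᵢ log₂ pᵢ: 0.5288, 0.5184, 0.4105; sum H = 1.4577 bits.
RT = a + bH = 260 + 90·1.4577 = 391.19 ms.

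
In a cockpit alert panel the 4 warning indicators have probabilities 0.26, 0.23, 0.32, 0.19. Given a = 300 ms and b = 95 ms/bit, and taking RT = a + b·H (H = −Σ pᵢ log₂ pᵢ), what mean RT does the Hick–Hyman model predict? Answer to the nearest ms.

488 ms

H = 0.26·log₂(1/0.26) + 0.23·log₂(1/0.23) + 0.32·log₂(1/0.32) + 0.19·log₂(1/0.19) = 1.9742 bits.
RT = 300 + 95 × 1.9742 = 487.55 ms.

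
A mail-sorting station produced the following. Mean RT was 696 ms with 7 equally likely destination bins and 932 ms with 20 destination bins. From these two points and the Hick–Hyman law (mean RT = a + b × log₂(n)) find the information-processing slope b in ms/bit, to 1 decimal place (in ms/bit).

155.8 ms/bit

Slope: b = (932 − 696) / (log₂ 20 − log₂ 7) = 236/1.5146 = 155.819 ms/bit.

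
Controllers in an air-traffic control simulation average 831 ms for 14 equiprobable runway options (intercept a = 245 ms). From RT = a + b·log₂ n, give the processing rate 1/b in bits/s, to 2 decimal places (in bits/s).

Choice component = 831 − 245 = 586 ms over log₂(14) = 3.8074 bits.
b = 586 / 3.8074 = 153.913 ms/bit, so 1/b = 6.497 bits/s.

6.50 bits/s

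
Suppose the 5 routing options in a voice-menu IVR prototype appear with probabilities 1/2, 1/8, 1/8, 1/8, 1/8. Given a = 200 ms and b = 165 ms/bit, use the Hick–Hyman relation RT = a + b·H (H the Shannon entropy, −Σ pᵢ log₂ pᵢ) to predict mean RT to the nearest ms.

530 ms

Each term −pᵢ log₂ pᵢ: 0.5·1 + 0.125·3 + 0.125·3 + 0.125·3 + 0.125·3; summed, H = 2.000 bits.
Mean RT = a + bH = 200 + 165·2.000 = 530.00 ms.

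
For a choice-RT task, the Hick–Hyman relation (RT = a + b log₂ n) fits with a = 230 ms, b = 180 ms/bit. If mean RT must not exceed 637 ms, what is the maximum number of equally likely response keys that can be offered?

4

Information budget: (637 − 230)/180 = 2.2611 bits, so n ≤ 2^2.2611 = 4.794 → at most 4.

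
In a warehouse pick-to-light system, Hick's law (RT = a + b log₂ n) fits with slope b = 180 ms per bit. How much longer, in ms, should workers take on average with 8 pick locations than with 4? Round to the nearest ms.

Only the slope matters, since a is common to both: ΔRT = b·log₂(n₂/n₁).
log₂(8) − log₂(4) = log₂(8/4) = log₂(2) = 1.
ΔRT = 180 × 1.0000 = 180.000 ms.

180 ms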